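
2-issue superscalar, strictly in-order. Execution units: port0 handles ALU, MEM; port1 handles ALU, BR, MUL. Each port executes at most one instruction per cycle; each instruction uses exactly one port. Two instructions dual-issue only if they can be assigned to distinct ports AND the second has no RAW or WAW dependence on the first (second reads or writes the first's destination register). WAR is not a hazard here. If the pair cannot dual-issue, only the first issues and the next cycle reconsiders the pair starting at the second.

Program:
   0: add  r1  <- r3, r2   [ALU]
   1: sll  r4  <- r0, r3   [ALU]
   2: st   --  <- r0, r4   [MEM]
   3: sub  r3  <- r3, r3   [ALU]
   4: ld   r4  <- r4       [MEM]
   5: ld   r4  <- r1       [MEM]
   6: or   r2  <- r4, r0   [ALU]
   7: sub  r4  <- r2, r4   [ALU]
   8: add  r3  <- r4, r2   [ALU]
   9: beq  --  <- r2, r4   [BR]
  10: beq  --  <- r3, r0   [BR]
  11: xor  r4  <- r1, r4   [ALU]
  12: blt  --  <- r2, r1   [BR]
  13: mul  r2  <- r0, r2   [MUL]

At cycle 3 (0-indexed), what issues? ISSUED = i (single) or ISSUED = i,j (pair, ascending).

ISSUED = 5

  cy0 -> i0,i1 (add+sll) 2-wide
  cy1 -> i2,i3 (st+sub) 2-wide
  cy2 -> i4 (ld) no-port MEM/MEM
  cy3 -> i5 (ld) RAW r4
  cy4 -> i6 (or) RAW r2
  cy5 -> i7 (sub) RAW r4
  cy6 -> i8,i9 (add+beq) 2-wide
  cy7 -> i10,i11 (beq+xor) 2-wide
  cy8 -> i12 (blt) no-port BR/MUL
  cy9 -> i13 (mul) tail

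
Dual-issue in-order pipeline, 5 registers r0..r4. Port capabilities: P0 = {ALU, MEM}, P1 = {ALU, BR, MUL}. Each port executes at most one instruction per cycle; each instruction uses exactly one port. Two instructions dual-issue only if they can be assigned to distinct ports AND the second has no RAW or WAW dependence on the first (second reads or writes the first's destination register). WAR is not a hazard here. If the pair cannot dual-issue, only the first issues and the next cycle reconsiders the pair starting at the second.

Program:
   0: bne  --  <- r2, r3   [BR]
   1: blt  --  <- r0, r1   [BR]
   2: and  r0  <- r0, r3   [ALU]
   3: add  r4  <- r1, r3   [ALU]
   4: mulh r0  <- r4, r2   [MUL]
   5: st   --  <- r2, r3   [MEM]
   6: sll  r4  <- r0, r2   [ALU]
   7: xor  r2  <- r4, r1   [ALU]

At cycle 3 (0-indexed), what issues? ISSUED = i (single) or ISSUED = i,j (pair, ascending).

ISSUED = 4,5

0. bne.BR @i0  | no-port BR/BR
1. blt.BR+and.ALU @i1&i2  | dual
2. add.ALU @i3  | RAW r4
3. mulh.MUL+st.MEM @i4&i5  | dual
4. sll.ALU @i6  | RAW r4
5. xor.ALU @i7  | tail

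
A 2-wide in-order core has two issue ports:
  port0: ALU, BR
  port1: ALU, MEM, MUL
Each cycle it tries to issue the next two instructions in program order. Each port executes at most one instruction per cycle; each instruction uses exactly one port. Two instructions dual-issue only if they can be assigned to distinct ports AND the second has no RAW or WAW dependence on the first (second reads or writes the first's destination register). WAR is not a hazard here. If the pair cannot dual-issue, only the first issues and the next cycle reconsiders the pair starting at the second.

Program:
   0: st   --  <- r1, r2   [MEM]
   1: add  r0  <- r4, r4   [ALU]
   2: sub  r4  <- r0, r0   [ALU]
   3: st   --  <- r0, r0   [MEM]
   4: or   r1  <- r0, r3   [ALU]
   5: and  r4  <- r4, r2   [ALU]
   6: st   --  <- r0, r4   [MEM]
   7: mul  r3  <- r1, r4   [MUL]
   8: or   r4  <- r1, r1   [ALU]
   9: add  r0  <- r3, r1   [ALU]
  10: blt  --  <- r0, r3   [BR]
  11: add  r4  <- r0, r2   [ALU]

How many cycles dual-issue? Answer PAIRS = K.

PAIRS = 5

c0: i0/i1 st add  dual
c1: i2/i3 sub st  dual
c2: i4/i5 or and  dual
c3: i6 st  no-port MEM/MUL
c4: i7/i8 mul or  dual
c5: i9 add  RAW r0
c6: i10/i11 blt add  dual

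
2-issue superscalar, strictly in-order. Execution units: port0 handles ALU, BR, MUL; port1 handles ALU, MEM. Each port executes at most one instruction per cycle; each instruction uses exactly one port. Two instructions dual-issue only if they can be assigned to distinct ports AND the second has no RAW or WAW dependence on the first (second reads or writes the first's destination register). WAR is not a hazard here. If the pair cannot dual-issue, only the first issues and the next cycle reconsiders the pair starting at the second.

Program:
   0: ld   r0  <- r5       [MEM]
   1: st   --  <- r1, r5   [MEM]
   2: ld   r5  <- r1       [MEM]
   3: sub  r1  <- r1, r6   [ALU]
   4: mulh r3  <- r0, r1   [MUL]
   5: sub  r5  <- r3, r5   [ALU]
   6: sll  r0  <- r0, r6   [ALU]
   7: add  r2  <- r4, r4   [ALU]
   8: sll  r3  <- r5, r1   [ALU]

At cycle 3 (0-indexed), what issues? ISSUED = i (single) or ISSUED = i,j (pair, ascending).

ISSUED = 4

#0 head=0: ld i0 no-port MEM/MEM
#1 head=1: st i1 no-port MEM/MEM
#2 head=2: ld sub i2&i3 dual
#3 head=4: mulh i4 RAW r3
#4 head=5: sub sll i5&i6 dual
#5 head=7: add sll i7&i8 dual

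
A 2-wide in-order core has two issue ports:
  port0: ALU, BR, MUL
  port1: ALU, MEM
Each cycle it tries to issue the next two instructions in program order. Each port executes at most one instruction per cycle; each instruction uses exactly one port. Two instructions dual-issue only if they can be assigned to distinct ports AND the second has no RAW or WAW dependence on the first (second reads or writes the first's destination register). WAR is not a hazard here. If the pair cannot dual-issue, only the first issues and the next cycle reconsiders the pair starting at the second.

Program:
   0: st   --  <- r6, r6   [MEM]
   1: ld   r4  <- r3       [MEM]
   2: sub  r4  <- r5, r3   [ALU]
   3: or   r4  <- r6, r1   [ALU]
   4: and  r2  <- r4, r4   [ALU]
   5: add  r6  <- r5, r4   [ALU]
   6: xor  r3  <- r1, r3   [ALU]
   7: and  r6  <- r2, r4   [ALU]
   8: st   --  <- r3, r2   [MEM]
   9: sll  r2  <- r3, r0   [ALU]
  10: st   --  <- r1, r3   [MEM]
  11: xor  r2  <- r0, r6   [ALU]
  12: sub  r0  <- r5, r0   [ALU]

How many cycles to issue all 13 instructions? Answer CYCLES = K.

[0] i0  st  -- no-port MEM/MEM
[1] i1  ld  -- WAW r4
[2] i2  sub  -- WAW r4
[3] i3  or  -- RAW r4
[4] i4+i5  and add  -- dual
[5] i6+i7  xor and  -- dual
[6] i8+i9  st sll  -- dual
[7] i10+i11  st xor  -- dual
[8] i12  sub  -- tail

CYCLES = 9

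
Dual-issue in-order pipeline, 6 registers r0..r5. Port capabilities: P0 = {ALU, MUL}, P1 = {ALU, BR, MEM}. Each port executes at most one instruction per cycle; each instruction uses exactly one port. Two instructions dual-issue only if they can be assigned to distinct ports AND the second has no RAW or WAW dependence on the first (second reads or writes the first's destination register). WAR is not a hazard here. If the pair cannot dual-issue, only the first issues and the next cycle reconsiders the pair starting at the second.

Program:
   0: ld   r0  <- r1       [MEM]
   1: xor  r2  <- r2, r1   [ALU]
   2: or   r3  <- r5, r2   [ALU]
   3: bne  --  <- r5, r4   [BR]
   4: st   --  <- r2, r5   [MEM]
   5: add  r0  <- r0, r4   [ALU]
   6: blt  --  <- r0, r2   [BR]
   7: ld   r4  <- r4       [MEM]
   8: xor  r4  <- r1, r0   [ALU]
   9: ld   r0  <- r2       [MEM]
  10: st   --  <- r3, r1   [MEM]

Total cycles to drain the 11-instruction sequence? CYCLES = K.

#0 head=0: ld.MEM/xor.ALU i0&i1 2-wide
#1 head=2: or.ALU/bne.BR i2&i3 2-wide
#2 head=4: st.MEM/add.ALU i4&i5 2-wide
#3 head=6: blt.BR i6 no-port BR/MEM
#4 head=7: ld.MEM i7 WAW r4
#5 head=8: xor.ALU/ld.MEM i8&i9 2-wide
#6 head=10: st.MEM i10 tail

CYCLES = 7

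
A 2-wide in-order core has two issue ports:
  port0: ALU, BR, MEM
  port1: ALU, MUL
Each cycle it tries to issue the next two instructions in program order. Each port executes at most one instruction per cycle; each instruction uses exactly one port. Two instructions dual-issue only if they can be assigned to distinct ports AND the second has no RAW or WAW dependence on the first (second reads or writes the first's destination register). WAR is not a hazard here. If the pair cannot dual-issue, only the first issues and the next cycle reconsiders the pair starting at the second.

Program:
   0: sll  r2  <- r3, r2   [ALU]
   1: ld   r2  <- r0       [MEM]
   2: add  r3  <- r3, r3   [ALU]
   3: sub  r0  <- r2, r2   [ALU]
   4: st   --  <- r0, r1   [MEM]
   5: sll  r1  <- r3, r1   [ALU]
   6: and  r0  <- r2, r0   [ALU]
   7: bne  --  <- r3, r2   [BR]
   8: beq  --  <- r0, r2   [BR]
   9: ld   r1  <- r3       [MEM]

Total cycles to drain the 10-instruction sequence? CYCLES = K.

#0 head=0: sll.ALU i0 WAW r2
#1 head=1: ld.MEM;add.ALU i1,i2 2-wide
#2 head=3: sub.ALU i3 RAW r0
#3 head=4: st.MEM;sll.ALU i4,i5 2-wide
#4 head=6: and.ALU;bne.BR i6,i7 2-wide
#5 head=8: beq.BR i8 no-port BR/MEM
#6 head=9: ld.MEM i9 tail

CYCLES = 7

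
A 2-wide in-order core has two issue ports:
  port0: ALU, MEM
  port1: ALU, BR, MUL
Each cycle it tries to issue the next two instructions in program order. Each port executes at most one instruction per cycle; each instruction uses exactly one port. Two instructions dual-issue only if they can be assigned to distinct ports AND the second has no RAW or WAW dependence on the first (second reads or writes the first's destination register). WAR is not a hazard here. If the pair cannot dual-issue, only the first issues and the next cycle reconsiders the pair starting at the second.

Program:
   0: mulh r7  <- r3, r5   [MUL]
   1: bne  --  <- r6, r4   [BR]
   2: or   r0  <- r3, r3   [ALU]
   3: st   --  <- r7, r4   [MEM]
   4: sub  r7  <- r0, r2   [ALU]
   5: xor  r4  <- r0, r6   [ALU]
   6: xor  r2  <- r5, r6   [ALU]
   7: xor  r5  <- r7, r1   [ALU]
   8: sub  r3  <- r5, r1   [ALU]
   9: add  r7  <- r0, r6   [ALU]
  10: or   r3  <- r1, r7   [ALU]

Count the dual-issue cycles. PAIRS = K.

#0 head=0: mulh.MUL i0 no-port MUL/BR
#1 head=1: bne.BR+or.ALU i1+i2 dual
#2 head=3: st.MEM+sub.ALU i3+i4 dual
#3 head=5: xor.ALU+xor.ALU i5+i6 dual
#4 head=7: xor.ALU i7 RAW r5
#5 head=8: sub.ALU+add.ALU i8+i9 dual
#6 head=10: or.ALU i10 tail

PAIRS = 4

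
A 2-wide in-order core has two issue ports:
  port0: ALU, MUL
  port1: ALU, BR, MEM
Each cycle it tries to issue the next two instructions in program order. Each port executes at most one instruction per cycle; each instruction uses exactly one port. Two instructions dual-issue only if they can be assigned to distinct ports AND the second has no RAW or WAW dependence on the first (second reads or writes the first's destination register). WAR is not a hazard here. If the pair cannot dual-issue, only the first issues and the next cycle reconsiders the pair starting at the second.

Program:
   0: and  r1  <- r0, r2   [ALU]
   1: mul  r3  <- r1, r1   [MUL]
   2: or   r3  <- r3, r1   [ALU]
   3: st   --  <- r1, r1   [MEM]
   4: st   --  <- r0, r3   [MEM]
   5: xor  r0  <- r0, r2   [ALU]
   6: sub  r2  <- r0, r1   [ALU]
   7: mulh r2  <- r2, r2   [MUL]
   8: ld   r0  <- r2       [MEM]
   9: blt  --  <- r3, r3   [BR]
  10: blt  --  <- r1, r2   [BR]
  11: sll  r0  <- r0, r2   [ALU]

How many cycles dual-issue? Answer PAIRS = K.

PAIRS = 3

[0] i0  and.ALU  -- RAW r1
[1] i1  mul.MUL  -- RAW+WAW r3
[2] i2&i3  or.ALU;st.MEM  -- 2-wide
[3] i4&i5  st.MEM;xor.ALU  -- 2-wide
[4] i6  sub.ALU  -- RAW+WAW r2
[5] i7  mulh.MUL  -- RAW r2
[6] i8  ld.MEM  -- no-port MEM/BR
[7] i9  blt.BR  -- no-port BR/BR
[8] i10&i11  blt.BR;sll.ALU  -- 2-wide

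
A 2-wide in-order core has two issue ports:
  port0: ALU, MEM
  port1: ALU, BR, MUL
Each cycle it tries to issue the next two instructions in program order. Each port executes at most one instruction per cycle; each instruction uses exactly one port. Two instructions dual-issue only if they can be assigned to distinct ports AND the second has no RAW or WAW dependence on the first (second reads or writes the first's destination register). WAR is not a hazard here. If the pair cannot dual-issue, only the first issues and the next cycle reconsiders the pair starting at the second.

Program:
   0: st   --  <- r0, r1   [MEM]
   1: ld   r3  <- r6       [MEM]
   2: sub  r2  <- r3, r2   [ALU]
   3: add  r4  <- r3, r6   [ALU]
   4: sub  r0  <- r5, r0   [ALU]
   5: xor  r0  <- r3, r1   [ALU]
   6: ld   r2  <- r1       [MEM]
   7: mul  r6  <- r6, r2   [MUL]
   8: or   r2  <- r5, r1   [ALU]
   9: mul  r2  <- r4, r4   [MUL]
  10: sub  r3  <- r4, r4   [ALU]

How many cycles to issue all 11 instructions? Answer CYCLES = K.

t=0 i0:st.MEM ; no-port MEM/MEM
t=1 i1:ld.MEM ; RAW r3
t=2 i2/i3:sub.ALU;add.ALU ; 2-wide
t=3 i4:sub.ALU ; WAW r0
t=4 i5/i6:xor.ALU;ld.MEM ; 2-wide
t=5 i7/i8:mul.MUL;or.ALU ; 2-wide
t=6 i9/i10:mul.MUL;sub.ALU ; 2-wide

CYCLES = 7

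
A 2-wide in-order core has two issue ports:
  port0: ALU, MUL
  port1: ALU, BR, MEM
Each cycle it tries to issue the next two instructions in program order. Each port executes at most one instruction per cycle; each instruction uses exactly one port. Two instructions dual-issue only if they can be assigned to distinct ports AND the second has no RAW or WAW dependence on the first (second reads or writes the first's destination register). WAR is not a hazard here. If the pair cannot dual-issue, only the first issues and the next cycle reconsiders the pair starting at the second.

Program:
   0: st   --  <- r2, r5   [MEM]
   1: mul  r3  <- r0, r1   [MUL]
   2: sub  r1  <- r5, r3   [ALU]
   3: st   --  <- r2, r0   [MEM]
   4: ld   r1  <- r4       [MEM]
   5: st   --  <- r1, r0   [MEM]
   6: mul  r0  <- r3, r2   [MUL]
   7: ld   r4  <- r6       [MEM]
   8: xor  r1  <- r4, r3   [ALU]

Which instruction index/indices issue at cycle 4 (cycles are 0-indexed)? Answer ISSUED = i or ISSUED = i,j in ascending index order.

0. st.MEM mul.MUL @i0/i1  | 2-wide
1. sub.ALU st.MEM @i2/i3  | 2-wide
2. ld.MEM @i4  | no-port MEM/MEM
3. st.MEM mul.MUL @i5/i6  | 2-wide
4. ld.MEM @i7  | RAW r4
5. xor.ALU @i8  | tail

ISSUED = 7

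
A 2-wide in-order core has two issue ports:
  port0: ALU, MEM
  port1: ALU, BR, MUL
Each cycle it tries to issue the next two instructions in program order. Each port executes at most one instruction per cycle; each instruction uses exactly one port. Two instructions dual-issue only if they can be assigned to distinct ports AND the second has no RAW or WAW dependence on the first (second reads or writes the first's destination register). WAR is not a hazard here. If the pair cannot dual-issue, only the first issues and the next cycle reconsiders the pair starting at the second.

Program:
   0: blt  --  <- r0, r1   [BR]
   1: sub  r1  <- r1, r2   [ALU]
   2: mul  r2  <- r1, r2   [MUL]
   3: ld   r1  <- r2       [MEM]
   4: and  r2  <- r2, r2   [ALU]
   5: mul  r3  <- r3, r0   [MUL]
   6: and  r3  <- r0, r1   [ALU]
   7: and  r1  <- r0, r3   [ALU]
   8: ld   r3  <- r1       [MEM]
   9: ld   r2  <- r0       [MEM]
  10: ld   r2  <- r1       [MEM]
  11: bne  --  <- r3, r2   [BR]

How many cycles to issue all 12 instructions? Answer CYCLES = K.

t=0 i0+i1:blt sub ; pair
t=1 i2:mul ; RAW r2
t=2 i3+i4:ld and ; pair
t=3 i5:mul ; WAW r3
t=4 i6:and ; RAW r3
t=5 i7:and ; RAW r1
t=6 i8:ld ; no-port MEM/MEM
t=7 i9:ld ; no-port MEM/MEM
t=8 i10:ld ; RAW r2
t=9 i11:bne ; tail

CYCLES = 10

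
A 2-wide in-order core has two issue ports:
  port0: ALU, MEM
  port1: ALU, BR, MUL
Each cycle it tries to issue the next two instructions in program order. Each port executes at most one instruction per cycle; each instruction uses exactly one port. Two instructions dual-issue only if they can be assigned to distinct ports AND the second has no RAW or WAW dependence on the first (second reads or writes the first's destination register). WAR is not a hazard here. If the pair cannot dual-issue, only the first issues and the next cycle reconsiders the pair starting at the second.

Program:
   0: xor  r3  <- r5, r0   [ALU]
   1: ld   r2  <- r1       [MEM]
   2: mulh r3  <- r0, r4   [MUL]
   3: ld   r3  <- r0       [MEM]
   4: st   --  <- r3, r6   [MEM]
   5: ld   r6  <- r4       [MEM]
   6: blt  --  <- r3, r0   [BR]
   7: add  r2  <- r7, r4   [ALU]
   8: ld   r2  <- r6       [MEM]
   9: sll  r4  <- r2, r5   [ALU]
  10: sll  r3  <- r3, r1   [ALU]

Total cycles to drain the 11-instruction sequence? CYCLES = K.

CYCLES = 8

0. xor ld @i0+i1  | 2-wide
1. mulh @i2  | WAW r3
2. ld @i3  | no-port MEM/MEM
3. st @i4  | no-port MEM/MEM
4. ld blt @i5+i6  | 2-wide
5. add @i7  | WAW r2
6. ld @i8  | RAW r2
7. sll sll @i9+i10  | 2-wide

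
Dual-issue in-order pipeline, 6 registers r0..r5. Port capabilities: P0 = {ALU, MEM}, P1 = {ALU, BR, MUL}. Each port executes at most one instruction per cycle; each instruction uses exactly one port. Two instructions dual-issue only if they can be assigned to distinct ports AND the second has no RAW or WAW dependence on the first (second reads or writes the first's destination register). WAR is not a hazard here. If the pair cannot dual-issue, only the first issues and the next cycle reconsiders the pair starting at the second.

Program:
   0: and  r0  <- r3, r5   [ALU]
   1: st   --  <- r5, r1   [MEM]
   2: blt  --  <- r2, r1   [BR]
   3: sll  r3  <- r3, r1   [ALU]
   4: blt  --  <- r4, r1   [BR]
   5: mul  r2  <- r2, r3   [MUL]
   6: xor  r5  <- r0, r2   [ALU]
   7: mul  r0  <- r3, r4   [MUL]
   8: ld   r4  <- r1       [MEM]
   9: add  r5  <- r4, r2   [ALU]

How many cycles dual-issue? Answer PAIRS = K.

PAIRS = 3

t=0 i0,i1:and.ALU+st.MEM ; dual
t=1 i2,i3:blt.BR+sll.ALU ; dual
t=2 i4:blt.BR ; no-port BR/MUL
t=3 i5:mul.MUL ; RAW r2
t=4 i6,i7:xor.ALU+mul.MUL ; dual
t=5 i8:ld.MEM ; RAW r4
t=6 i9:add.ALU ; tail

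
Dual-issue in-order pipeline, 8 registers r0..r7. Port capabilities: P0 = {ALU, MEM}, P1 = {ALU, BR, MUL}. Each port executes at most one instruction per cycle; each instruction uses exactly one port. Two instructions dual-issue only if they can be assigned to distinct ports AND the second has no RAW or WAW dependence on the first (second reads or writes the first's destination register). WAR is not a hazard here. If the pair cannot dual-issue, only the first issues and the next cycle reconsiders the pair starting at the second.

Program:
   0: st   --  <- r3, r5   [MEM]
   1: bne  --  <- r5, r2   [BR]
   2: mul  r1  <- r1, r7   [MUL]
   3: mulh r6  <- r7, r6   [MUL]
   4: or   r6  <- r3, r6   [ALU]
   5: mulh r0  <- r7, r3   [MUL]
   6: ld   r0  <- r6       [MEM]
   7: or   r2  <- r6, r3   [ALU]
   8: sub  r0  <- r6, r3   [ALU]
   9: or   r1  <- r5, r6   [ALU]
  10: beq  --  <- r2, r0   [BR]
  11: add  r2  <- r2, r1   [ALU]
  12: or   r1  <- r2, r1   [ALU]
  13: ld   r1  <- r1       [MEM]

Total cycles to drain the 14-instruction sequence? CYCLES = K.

t=0 i0&i1:st.MEM;bne.BR ; dual
t=1 i2:mul.MUL ; no-port MUL/MUL
t=2 i3:mulh.MUL ; RAW+WAW r6
t=3 i4&i5:or.ALU;mulh.MUL ; dual
t=4 i6&i7:ld.MEM;or.ALU ; dual
t=5 i8&i9:sub.ALU;or.ALU ; dual
t=6 i10&i11:beq.BR;add.ALU ; dual
t=7 i12:or.ALU ; RAW+WAW r1
t=8 i13:ld.MEM ; tail

CYCLES = 9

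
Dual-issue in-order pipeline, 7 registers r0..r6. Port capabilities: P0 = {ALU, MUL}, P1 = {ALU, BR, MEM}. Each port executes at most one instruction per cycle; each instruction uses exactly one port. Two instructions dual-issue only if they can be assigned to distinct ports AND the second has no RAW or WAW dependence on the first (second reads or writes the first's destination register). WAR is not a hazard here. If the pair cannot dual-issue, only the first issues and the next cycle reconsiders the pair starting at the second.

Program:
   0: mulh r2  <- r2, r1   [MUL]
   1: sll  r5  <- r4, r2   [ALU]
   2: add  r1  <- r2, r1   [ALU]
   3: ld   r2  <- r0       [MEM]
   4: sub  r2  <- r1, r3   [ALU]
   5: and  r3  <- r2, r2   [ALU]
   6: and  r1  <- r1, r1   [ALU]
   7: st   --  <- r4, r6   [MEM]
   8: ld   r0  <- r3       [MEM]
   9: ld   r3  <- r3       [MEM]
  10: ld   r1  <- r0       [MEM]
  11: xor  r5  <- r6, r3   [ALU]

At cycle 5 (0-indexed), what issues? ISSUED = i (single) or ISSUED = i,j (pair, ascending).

ISSUED = 7

  cy0 -> i0 (mulh.MUL) RAW r2
  cy1 -> i1&i2 (sll.ALU+add.ALU) dual
  cy2 -> i3 (ld.MEM) WAW r2
  cy3 -> i4 (sub.ALU) RAW r2
  cy4 -> i5&i6 (and.ALU+and.ALU) dual
  cy5 -> i7 (st.MEM) no-port MEM/MEM
  cy6 -> i8 (ld.MEM) no-port MEM/MEM
  cy7 -> i9 (ld.MEM) no-port MEM/MEM
  cy8 -> i10&i11 (ld.MEM+xor.ALU) dual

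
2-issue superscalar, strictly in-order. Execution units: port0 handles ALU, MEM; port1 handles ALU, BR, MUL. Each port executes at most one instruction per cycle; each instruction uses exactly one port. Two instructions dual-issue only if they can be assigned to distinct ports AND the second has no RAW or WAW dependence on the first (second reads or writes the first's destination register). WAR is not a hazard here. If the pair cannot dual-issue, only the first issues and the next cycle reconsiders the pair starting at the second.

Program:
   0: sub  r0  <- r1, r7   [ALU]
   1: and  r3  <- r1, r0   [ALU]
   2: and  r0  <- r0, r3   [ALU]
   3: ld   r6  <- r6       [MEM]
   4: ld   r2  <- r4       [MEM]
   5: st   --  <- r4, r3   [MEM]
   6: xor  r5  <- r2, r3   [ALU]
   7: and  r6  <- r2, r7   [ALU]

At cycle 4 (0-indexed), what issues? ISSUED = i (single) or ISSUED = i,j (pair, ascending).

ISSUED = 5,6

[0] i0  sub.ALU  -- RAW r0
[1] i1  and.ALU  -- RAW r3
[2] i2+i3  and.ALU+ld.MEM  -- pair
[3] i4  ld.MEM  -- no-port MEM/MEM
[4] i5+i6  st.MEM+xor.ALU  -- pair
[5] i7  and.ALU  -- tail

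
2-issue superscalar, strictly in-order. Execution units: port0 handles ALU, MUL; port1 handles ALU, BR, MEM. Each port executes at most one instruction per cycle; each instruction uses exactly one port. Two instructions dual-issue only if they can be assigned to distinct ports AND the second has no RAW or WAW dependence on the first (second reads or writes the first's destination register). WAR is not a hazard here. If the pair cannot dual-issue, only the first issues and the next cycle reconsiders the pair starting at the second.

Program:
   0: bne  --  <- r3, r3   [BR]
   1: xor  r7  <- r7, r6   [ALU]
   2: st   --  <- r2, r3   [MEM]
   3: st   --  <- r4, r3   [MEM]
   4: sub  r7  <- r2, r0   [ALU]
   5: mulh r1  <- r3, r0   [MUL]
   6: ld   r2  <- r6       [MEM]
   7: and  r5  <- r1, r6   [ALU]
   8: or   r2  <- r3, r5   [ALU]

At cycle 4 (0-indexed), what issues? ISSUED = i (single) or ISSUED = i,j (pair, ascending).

[0] i0/i1  bne.BR/xor.ALU  -- pair
[1] i2  st.MEM  -- no-port MEM/MEM
[2] i3/i4  st.MEM/sub.ALU  -- pair
[3] i5/i6  mulh.MUL/ld.MEM  -- pair
[4] i7  and.ALU  -- RAW r5
[5] i8  or.ALU  -- tail

ISSUED = 7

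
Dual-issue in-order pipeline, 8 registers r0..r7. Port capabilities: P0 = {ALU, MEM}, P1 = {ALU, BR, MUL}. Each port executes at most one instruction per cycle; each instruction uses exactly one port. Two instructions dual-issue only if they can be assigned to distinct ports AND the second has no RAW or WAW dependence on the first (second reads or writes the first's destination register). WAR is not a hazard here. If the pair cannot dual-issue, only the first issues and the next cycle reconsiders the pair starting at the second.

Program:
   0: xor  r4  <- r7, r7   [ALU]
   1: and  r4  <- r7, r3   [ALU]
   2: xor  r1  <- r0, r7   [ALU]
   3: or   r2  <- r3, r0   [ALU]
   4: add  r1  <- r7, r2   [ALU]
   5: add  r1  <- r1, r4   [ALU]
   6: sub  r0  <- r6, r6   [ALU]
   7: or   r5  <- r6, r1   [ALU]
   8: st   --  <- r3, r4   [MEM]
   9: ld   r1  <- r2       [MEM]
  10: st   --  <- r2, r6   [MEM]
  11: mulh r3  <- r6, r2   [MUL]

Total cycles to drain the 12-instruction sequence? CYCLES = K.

CYCLES = 8

0. xor.ALU @i0  | WAW r4
1. and.ALU;xor.ALU @i1,i2  | 2-wide
2. or.ALU @i3  | RAW r2
3. add.ALU @i4  | RAW+WAW r1
4. add.ALU;sub.ALU @i5,i6  | 2-wide
5. or.ALU;st.MEM @i7,i8  | 2-wide
6. ld.MEM @i9  | no-port MEM/MEM
7. st.MEM;mulh.MUL @i10,i11  | 2-wide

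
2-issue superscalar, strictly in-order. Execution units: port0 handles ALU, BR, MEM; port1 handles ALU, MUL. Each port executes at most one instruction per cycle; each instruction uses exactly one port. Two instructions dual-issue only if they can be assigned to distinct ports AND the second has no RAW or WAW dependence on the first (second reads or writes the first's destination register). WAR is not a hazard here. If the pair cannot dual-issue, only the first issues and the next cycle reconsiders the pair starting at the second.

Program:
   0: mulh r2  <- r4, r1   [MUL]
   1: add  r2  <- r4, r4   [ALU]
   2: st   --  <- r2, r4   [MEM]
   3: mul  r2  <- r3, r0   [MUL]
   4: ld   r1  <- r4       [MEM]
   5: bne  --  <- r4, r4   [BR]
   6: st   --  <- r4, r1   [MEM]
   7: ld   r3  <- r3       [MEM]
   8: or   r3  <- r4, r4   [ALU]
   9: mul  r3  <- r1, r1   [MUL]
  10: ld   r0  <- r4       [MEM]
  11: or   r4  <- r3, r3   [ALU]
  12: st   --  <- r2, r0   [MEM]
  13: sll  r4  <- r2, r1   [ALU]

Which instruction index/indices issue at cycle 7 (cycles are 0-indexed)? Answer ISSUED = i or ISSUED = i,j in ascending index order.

0. mulh @i0  | WAW r2
1. add @i1  | RAW r2
2. st+mul @i2/i3  | pair
3. ld @i4  | no-port MEM/BR
4. bne @i5  | no-port BR/MEM
5. st @i6  | no-port MEM/MEM
6. ld @i7  | WAW r3
7. or @i8  | WAW r3
8. mul+ld @i9/i10  | pair
9. or+st @i11/i12  | pair
10. sll @i13  | tail

ISSUED = 8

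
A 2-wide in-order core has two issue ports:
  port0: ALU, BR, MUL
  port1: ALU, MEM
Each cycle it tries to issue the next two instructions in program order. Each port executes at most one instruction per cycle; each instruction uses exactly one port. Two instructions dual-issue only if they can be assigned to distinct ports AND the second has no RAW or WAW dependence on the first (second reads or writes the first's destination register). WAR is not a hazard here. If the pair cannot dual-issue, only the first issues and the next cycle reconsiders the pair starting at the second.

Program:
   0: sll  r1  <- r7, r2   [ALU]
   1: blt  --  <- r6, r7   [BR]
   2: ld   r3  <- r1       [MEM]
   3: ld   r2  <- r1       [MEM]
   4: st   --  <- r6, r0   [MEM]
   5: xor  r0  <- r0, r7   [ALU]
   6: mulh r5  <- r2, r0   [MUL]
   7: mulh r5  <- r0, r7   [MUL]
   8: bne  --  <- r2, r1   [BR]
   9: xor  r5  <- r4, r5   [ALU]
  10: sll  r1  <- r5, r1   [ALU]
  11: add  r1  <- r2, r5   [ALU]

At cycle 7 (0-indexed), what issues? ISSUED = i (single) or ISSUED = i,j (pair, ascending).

  cy0 -> i0&i1 (sll.ALU+blt.BR) pair
  cy1 -> i2 (ld.MEM) no-port MEM/MEM
  cy2 -> i3 (ld.MEM) no-port MEM/MEM
  cy3 -> i4&i5 (st.MEM+xor.ALU) pair
  cy4 -> i6 (mulh.MUL) no-port MUL/MUL
  cy5 -> i7 (mulh.MUL) no-port MUL/BR
  cy6 -> i8&i9 (bne.BR+xor.ALU) pair
  cy7 -> i10 (sll.ALU) WAW r1
  cy8 -> i11 (add.ALU) tail

ISSUED = 10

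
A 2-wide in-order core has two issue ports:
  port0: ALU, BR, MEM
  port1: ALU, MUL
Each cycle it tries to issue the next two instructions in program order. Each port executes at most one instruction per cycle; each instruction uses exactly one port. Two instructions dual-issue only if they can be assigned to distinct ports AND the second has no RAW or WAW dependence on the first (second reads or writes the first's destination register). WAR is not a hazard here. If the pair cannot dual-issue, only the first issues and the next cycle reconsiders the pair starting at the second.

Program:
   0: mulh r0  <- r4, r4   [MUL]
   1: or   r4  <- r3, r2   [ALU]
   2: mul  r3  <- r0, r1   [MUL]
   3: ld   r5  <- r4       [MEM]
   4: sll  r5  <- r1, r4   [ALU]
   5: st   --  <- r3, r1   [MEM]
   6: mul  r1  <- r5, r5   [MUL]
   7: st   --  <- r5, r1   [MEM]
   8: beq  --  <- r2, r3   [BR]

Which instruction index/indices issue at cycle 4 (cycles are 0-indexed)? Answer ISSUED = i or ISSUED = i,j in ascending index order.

t=0 i0,i1:mulh/or ; 2-wide
t=1 i2,i3:mul/ld ; 2-wide
t=2 i4,i5:sll/st ; 2-wide
t=3 i6:mul ; RAW r1
t=4 i7:st ; no-port MEM/BR
t=5 i8:beq ; tail

ISSUED = 7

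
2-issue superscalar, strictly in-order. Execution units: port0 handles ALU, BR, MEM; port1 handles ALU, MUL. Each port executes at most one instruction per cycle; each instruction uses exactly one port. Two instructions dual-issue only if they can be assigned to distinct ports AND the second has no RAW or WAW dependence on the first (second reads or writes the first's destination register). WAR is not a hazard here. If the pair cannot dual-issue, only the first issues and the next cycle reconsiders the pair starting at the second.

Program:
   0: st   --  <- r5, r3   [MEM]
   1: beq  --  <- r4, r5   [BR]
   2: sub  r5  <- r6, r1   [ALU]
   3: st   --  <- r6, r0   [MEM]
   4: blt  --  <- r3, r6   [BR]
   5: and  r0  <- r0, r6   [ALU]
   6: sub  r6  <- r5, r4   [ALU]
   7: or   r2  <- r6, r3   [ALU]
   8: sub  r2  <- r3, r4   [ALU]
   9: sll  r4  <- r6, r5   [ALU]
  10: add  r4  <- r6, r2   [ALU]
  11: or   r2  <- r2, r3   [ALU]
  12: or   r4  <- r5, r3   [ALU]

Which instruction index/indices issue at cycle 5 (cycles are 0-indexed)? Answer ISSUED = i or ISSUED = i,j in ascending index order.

c0: i0 st  no-port MEM/BR
c1: i1&i2 beq+sub  2-wide
c2: i3 st  no-port MEM/BR
c3: i4&i5 blt+and  2-wide
c4: i6 sub  RAW r6
c5: i7 or  WAW r2
c6: i8&i9 sub+sll  2-wide
c7: i10&i11 add+or  2-wide
c8: i12 or  tail

ISSUED = 7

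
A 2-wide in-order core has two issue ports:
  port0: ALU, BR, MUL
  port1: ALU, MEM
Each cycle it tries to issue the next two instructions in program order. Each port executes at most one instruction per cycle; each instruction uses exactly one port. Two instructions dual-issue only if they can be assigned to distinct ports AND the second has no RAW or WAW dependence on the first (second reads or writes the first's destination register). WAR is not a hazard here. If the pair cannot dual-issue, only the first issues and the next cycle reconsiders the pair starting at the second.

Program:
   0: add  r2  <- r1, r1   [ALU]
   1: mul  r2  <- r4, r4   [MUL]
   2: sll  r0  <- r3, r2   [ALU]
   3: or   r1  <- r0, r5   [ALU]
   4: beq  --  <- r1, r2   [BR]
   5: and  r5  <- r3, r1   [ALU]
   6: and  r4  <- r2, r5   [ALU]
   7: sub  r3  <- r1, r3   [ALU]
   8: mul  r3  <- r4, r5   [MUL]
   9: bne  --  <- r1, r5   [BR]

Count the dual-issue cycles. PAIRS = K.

PAIRS = 2

[0] i0  add.ALU  -- WAW r2
[1] i1  mul.MUL  -- RAW r2
[2] i2  sll.ALU  -- RAW r0
[3] i3  or.ALU  -- RAW r1
[4] i4+i5  beq.BR;and.ALU  -- 2-wide
[5] i6+i7  and.ALU;sub.ALU  -- 2-wide
[6] i8  mul.MUL  -- no-port MUL/BR
[7] i9  bne.BR  -- tail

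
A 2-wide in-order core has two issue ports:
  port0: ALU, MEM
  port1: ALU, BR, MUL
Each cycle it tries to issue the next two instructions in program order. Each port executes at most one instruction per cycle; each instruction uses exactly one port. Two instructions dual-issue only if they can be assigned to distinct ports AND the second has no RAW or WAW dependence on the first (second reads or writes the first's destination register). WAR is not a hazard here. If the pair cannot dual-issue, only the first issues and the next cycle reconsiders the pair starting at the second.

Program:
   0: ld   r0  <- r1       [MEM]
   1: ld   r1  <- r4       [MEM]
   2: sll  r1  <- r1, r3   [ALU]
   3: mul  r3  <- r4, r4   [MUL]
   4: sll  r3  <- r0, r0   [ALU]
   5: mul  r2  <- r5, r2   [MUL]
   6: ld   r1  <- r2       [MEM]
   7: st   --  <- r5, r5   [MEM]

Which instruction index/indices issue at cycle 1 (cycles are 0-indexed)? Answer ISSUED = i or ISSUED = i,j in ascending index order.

[0] i0  ld  -- no-port MEM/MEM
[1] i1  ld  -- RAW+WAW r1
[2] i2,i3  sll;mul  -- 2-wide
[3] i4,i5  sll;mul  -- 2-wide
[4] i6  ld  -- no-port MEM/MEM
[5] i7  st  -- tail

ISSUED = 1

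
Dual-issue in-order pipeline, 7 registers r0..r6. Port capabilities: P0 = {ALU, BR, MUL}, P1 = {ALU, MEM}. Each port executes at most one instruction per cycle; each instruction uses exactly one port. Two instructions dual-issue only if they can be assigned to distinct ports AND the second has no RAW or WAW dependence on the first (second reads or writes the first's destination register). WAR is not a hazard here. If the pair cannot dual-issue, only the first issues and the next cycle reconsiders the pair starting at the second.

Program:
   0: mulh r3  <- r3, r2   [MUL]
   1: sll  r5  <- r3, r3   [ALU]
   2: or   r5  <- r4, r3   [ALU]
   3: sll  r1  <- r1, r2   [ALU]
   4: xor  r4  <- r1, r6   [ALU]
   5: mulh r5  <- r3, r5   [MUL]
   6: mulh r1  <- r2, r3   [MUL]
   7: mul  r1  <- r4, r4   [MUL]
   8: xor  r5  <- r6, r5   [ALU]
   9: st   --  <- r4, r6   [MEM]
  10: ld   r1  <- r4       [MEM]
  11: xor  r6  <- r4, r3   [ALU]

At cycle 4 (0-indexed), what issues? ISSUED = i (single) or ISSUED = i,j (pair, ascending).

[0] i0  mulh  -- RAW r3
[1] i1  sll  -- WAW r5
[2] i2,i3  or sll  -- dual
[3] i4,i5  xor mulh  -- dual
[4] i6  mulh  -- no-port MUL/MUL
[5] i7,i8  mul xor  -- dual
[6] i9  st  -- no-port MEM/MEM
[7] i10,i11  ld xor  -- dual

ISSUED = 6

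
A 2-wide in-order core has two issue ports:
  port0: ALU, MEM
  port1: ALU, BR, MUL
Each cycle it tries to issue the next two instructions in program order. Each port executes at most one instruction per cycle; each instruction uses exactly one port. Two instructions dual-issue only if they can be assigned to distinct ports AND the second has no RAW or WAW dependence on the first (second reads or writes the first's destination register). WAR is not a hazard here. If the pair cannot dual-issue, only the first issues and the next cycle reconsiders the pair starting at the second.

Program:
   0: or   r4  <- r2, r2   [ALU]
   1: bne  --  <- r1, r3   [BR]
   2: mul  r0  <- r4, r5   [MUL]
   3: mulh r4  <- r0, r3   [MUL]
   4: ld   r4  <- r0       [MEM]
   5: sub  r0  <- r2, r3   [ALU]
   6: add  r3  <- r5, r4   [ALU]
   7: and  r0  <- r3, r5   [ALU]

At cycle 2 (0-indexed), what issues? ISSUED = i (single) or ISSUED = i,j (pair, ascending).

ISSUED = 3

0. or.ALU/bne.BR @i0+i1  | pair
1. mul.MUL @i2  | no-port MUL/MUL
2. mulh.MUL @i3  | WAW r4
3. ld.MEM/sub.ALU @i4+i5  | pair
4. add.ALU @i6  | RAW r3
5. and.ALU @i7  | tail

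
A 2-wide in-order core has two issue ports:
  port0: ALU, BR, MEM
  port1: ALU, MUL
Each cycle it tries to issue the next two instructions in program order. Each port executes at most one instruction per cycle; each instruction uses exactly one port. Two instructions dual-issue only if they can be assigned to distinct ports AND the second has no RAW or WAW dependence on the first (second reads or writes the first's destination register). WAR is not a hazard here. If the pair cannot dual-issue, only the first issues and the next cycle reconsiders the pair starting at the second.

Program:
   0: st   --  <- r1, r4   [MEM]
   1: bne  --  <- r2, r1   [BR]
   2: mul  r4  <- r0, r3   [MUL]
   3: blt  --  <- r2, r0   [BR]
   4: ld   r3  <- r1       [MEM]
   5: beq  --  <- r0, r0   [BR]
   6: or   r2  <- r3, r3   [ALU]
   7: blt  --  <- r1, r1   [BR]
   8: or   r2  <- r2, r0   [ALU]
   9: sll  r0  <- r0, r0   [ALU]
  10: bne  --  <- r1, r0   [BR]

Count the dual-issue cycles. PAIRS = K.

PAIRS = 3

[0] i0  st  -- no-port MEM/BR
[1] i1/i2  bne/mul  -- dual
[2] i3  blt  -- no-port BR/MEM
[3] i4  ld  -- no-port MEM/BR
[4] i5/i6  beq/or  -- dual
[5] i7/i8  blt/or  -- dual
[6] i9  sll  -- RAW r0
[7] i10  bne  -- tail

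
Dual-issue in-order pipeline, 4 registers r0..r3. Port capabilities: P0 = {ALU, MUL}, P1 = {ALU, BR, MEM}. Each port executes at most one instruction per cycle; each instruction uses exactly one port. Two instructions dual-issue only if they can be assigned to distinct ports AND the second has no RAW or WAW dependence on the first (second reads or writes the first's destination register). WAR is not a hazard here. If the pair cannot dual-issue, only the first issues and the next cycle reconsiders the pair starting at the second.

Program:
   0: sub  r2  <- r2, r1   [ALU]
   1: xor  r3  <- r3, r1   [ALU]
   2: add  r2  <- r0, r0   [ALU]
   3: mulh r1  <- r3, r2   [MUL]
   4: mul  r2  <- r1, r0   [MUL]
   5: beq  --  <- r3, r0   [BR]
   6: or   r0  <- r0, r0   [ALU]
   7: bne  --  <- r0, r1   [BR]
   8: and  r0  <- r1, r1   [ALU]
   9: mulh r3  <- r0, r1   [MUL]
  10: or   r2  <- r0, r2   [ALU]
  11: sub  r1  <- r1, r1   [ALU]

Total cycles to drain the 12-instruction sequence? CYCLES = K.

CYCLES = 8

#0 head=0: sub;xor i0+i1 dual
#1 head=2: add i2 RAW r2
#2 head=3: mulh i3 no-port MUL/MUL
#3 head=4: mul;beq i4+i5 dual
#4 head=6: or i6 RAW r0
#5 head=7: bne;and i7+i8 dual
#6 head=9: mulh;or i9+i10 dual
#7 head=11: sub i11 tail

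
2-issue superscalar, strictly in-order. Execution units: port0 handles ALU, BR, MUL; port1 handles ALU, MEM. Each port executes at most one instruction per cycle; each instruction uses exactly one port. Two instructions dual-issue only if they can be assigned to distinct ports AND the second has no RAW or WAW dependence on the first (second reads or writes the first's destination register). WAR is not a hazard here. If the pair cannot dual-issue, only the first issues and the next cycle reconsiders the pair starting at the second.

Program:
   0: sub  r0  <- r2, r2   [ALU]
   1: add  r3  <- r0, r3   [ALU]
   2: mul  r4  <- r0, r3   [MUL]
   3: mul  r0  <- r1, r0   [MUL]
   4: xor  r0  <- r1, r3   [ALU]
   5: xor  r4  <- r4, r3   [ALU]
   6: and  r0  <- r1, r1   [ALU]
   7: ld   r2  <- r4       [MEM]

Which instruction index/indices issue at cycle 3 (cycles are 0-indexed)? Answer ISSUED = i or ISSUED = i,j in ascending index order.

ISSUED = 3

#0 head=0: sub i0 RAW r0
#1 head=1: add i1 RAW r3
#2 head=2: mul i2 no-port MUL/MUL
#3 head=3: mul i3 WAW r0
#4 head=4: xor/xor i4/i5 pair
#5 head=6: and/ld i6/i7 pair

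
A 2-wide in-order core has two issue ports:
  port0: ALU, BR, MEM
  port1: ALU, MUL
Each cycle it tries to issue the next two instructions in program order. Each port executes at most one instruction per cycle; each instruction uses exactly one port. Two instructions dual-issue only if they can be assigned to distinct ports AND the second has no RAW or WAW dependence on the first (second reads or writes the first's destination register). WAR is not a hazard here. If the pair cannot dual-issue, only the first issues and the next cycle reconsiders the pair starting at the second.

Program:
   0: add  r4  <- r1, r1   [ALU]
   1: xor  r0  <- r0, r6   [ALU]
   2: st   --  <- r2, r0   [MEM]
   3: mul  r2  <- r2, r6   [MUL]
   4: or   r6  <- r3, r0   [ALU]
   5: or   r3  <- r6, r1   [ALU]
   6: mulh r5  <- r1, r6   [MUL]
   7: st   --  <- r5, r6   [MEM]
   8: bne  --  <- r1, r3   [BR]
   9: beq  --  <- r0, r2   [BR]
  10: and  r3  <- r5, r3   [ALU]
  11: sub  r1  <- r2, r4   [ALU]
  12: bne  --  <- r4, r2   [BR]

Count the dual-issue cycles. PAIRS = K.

PAIRS = 5

0. add.ALU xor.ALU @i0,i1  | 2-wide
1. st.MEM mul.MUL @i2,i3  | 2-wide
2. or.ALU @i4  | RAW r6
3. or.ALU mulh.MUL @i5,i6  | 2-wide
4. st.MEM @i7  | no-port MEM/BR
5. bne.BR @i8  | no-port BR/BR
6. beq.BR and.ALU @i9,i10  | 2-wide
7. sub.ALU bne.BR @i11,i12  | 2-wide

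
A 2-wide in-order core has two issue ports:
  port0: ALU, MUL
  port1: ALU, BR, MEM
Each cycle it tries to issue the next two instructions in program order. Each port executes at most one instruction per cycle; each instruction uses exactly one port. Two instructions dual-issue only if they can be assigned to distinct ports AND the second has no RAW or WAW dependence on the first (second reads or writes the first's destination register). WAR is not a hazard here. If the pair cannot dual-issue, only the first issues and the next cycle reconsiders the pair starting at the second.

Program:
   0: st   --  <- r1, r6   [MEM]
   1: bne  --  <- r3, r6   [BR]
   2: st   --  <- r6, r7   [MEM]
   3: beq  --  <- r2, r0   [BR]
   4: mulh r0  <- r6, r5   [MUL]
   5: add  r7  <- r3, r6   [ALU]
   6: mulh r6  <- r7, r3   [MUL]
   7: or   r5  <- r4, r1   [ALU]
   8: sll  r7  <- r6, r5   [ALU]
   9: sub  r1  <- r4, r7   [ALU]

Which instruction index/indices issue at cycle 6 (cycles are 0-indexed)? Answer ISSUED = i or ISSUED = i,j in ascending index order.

#0 head=0: st.MEM i0 no-port MEM/BR
#1 head=1: bne.BR i1 no-port BR/MEM
#2 head=2: st.MEM i2 no-port MEM/BR
#3 head=3: beq.BR;mulh.MUL i3/i4 pair
#4 head=5: add.ALU i5 RAW r7
#5 head=6: mulh.MUL;or.ALU i6/i7 pair
#6 head=8: sll.ALU i8 RAW r7
#7 head=9: sub.ALU i9 tail

ISSUED = 8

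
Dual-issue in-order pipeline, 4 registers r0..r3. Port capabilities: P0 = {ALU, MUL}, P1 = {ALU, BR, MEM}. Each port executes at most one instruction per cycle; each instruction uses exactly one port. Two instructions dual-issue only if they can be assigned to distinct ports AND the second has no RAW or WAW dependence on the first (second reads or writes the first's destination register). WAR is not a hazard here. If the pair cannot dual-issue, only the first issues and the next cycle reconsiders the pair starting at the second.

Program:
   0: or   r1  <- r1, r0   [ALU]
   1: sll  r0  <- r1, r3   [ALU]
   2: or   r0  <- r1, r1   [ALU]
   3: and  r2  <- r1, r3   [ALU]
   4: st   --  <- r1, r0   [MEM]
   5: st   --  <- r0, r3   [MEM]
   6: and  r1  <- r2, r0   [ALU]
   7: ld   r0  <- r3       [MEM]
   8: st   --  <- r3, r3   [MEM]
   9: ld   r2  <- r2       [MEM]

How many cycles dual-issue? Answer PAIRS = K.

PAIRS = 2

  cy0 -> i0 (or.ALU) RAW r1
  cy1 -> i1 (sll.ALU) WAW r0
  cy2 -> i2+i3 (or.ALU/and.ALU) pair
  cy3 -> i4 (st.MEM) no-port MEM/MEM
  cy4 -> i5+i6 (st.MEM/and.ALU) pair
  cy5 -> i7 (ld.MEM) no-port MEM/MEM
  cy6 -> i8 (st.MEM) no-port MEM/MEM
  cy7 -> i9 (ld.MEM) tail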